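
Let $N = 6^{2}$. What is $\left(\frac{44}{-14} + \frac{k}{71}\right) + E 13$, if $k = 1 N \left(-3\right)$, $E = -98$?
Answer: $- \frac{635496}{497} \approx -1278.7$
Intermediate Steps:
$N = 36$
$k = -108$ ($k = 1 \cdot 36 \left(-3\right) = 36 \left(-3\right) = -108$)
$\left(\frac{44}{-14} + \frac{k}{71}\right) + E 13 = \left(\frac{44}{-14} - \frac{108}{71}\right) - 1274 = \left(44 \left(- \frac{1}{14}\right) - \frac{108}{71}\right) - 1274 = \left(- \frac{22}{7} - \frac{108}{71}\right) - 1274 = - \frac{2318}{497} - 1274 = - \frac{635496}{497}$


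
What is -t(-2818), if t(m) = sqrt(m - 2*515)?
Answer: -2*I*sqrt(962) ≈ -62.032*I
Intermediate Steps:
t(m) = sqrt(-1030 + m) (t(m) = sqrt(m - 1030) = sqrt(-1030 + m))
-t(-2818) = -sqrt(-1030 - 2818) = -sqrt(-3848) = -2*I*sqrt(962)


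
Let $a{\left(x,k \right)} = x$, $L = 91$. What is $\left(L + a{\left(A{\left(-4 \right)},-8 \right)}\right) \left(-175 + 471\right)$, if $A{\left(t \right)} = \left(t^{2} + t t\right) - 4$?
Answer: $35224$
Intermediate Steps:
$A{\left(t \right)} = -4 + 2 t^{2}$ ($A{\left(t \right)} = \left(t^{2} + t^{2}\right) - 4 = 2 t^{2} - 4 = -4 + 2 t^{2}$)
$\left(L + a{\left(A{\left(-4 \right)},-8 \right)}\right) \left(-175 + 471\right) = \left(91 - \left(4 - 2 \left(-4\right)^{2}\right)\right) \left(-175 + 471\right) = \left(91 + \left(-4 + 2 \cdot 16\right)\right) 296 = \left(91 + \left(-4 + 32\right)\right) 296 = \left(91 + 28\right) 296 = 119 \cdot 296 = 35224$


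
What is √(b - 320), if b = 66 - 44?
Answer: I*√298 ≈ 17.263*I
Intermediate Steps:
b = 22
√(b - 320) = √(22 - 320) = √(-298) = I*√298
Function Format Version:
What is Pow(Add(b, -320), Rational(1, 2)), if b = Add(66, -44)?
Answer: Mul(I, Pow(298, Rational(1, 2))) ≈ Mul(17.263, I)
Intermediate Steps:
b = 22
Pow(Add(b, -320), Rational(1, 2)) = Pow(Add(22, -320), Rational(1, 2)) = Pow(-298, Rational(1, 2)) = Mul(I, Pow(298, Rational(1, 2)))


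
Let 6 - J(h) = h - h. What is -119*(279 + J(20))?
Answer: -33915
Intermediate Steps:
J(h) = 6 (J(h) = 6 - (h - h) = 6 - 1*0 = 6 + 0 = 6)
-119*(279 + J(20)) = -119*(279 + 6) = -119*285 = -33915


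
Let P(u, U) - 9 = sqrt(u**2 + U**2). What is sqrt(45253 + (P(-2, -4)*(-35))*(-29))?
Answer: sqrt(54388 + 2030*sqrt(5)) ≈ 242.75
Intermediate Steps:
P(u, U) = 9 + sqrt(U**2 + u**2) (P(u, U) = 9 + sqrt(u**2 + U**2) = 9 + sqrt(U**2 + u**2))
sqrt(45253 + (P(-2, -4)*(-35))*(-29)) = sqrt(45253 + ((9 + sqrt((-4)**2 + (-2)**2))*(-35))*(-29)) = sqrt(45253 + ((9 + sqrt(16 + 4))*(-35))*(-29)) = sqrt(45253 + ((9 + sqrt(20))*(-35))*(-29)) = sqrt(45253 + ((9 + 2*sqrt(5))*(-35))*(-29)) = sqrt(45253 + (-315 - 70*sqrt(5))*(-29)) = sqrt(45253 + (9135 + 2030*sqrt(5))) = sqrt(54388 + 2030*sqrt(5))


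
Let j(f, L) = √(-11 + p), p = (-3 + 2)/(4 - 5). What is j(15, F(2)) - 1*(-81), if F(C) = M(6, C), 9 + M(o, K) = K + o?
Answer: 81 + I*√10 ≈ 81.0 + 3.1623*I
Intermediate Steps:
M(o, K) = -9 + K + o (M(o, K) = -9 + (K + o) = -9 + K + o)
F(C) = -3 + C (F(C) = -9 + C + 6 = -3 + C)
p = 1 (p = -1/(-1) = -1*(-1) = 1)
j(f, L) = I*√10 (j(f, L) = √(-11 + 1) = √(-10) = I*√10)
j(15, F(2)) - 1*(-81) = I*√10 - 1*(-81) = I*√10 + 81 = 81 + I*√10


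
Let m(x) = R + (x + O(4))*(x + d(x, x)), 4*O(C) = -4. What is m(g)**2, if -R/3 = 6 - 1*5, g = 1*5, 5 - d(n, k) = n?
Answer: 289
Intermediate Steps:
d(n, k) = 5 - n
O(C) = -1 (O(C) = (1/4)*(-4) = -1)
g = 5
R = -3 (R = -3*(6 - 1*5) = -3*(6 - 5) = -3*1 = -3)
m(x) = -8 + 5*x (m(x) = -3 + (x - 1)*(x + (5 - x)) = -3 + (-1 + x)*5 = -3 + (-5 + 5*x) = -8 + 5*x)
m(g)**2 = (-8 + 5*5)**2 = (-8 + 25)**2 = 17**2 = 289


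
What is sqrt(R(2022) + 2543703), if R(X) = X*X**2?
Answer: 11*sqrt(68342631) ≈ 90937.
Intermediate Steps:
R(X) = X**3
sqrt(R(2022) + 2543703) = sqrt(2022**3 + 2543703) = sqrt(8266914648 + 2543703) = sqrt(8269458351) = 11*sqrt(68342631)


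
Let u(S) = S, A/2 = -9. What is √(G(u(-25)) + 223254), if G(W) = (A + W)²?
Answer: √225103 ≈ 474.45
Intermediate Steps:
A = -18 (A = 2*(-9) = -18)
G(W) = (-18 + W)²
√(G(u(-25)) + 223254) = √((-18 - 25)² + 223254) = √((-43)² + 223254) = √(1849 + 223254) = √225103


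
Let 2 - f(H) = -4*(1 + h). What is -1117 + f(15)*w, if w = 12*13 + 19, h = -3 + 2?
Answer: -767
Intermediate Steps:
h = -1
w = 175 (w = 156 + 19 = 175)
f(H) = 2 (f(H) = 2 - (-4)*(1 - 1) = 2 - (-4)*0 = 2 - 1*0 = 2 + 0 = 2)
-1117 + f(15)*w = -1117 + 2*175 = -1117 + 350 = -767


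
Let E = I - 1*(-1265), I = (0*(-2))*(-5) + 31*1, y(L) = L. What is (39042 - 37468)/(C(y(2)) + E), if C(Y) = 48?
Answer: 787/672 ≈ 1.1711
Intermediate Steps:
I = 31 (I = 0*(-5) + 31 = 0 + 31 = 31)
E = 1296 (E = 31 - 1*(-1265) = 31 + 1265 = 1296)
(39042 - 37468)/(C(y(2)) + E) = (39042 - 37468)/(48 + 1296) = 1574/1344 = 1574*(1/1344) = 787/672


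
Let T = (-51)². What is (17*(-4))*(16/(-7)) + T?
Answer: 19295/7 ≈ 2756.4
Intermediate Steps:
T = 2601
(17*(-4))*(16/(-7)) + T = (17*(-4))*(16/(-7)) + 2601 = -1088*(-1)/7 + 2601 = -68*(-16/7) + 2601 = 1088/7 + 2601 = 19295/7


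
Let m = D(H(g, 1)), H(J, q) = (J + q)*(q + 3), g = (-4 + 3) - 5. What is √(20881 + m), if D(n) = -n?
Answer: √20901 ≈ 144.57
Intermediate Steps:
g = -6 (g = -1 - 5 = -6)
H(J, q) = (3 + q)*(J + q) (H(J, q) = (J + q)*(3 + q) = (3 + q)*(J + q))
m = 20 (m = -(1² + 3*(-6) + 3*1 - 6*1) = -(1 - 18 + 3 - 6) = -1*(-20) = 20)
√(20881 + m) = √(20881 + 20) = √20901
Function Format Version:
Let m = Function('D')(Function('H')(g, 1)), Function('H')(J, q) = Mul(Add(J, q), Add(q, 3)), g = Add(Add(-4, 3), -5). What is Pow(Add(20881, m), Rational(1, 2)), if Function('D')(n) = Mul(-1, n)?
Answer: Pow(20901, Rational(1, 2)) ≈ 144.57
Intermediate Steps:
g = -6 (g = Add(-1, -5) = -6)
Function('H')(J, q) = Mul(Add(3, q), Add(J, q)) (Function('H')(J, q) = Mul(Add(J, q), Add(3, q)) = Mul(Add(3, q), Add(J, q)))
m = 20 (m = Mul(-1, Add(Pow(1, 2), Mul(3, -6), Mul(3, 1), Mul(-6, 1))) = Mul(-1, Add(1, -18, 3, -6)) = Mul(-1, -20) = 20)
Pow(Add(20881, m), Rational(1, 2)) = Pow(Add(20881, 20), Rational(1, 2)) = Pow(20901, Rational(1, 2))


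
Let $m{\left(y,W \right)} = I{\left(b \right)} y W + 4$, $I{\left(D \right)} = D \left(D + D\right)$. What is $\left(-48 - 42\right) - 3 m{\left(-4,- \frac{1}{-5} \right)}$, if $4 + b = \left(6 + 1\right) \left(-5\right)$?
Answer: $\frac{35994}{5} \approx 7198.8$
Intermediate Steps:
$b = -39$ ($b = -4 + \left(6 + 1\right) \left(-5\right) = -4 + 7 \left(-5\right) = -4 - 35 = -39$)
$I{\left(D \right)} = 2 D^{2}$ ($I{\left(D \right)} = D 2 D = 2 D^{2}$)
$m{\left(y,W \right)} = 4 + 3042 W y$ ($m{\left(y,W \right)} = 2 \left(-39\right)^{2} y W + 4 = 2 \cdot 1521 y W + 4 = 3042 y W + 4 = 3042 W y + 4 = 4 + 3042 W y$)
$\left(-48 - 42\right) - 3 m{\left(-4,- \frac{1}{-5} \right)} = \left(-48 - 42\right) - 3 \left(4 + 3042 \left(- \frac{1}{-5}\right) \left(-4\right)\right) = -90 - 3 \left(4 + 3042 \left(\left(-1\right) \left(- \frac{1}{5}\right)\right) \left(-4\right)\right) = -90 - 3 \left(4 + 3042 \cdot \frac{1}{5} \left(-4\right)\right) = -90 - 3 \left(4 - \frac{12168}{5}\right) = -90 - - \frac{36444}{5} = -90 + \frac{36444}{5} = \frac{35994}{5}$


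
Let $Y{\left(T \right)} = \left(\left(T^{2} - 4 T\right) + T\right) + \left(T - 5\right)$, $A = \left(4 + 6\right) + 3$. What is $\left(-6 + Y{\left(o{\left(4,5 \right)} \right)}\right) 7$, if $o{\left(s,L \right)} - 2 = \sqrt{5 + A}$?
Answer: $49 + 42 \sqrt{2} \approx 108.4$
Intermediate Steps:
$A = 13$ ($A = 10 + 3 = 13$)
$o{\left(s,L \right)} = 2 + 3 \sqrt{2}$ ($o{\left(s,L \right)} = 2 + \sqrt{5 + 13} = 2 + \sqrt{18} = 2 + 3 \sqrt{2}$)
$Y{\left(T \right)} = -5 + T^{2} - 2 T$ ($Y{\left(T \right)} = \left(T^{2} - 3 T\right) + \left(T - 5\right) = \left(T^{2} - 3 T\right) + \left(-5 + T\right) = -5 + T^{2} - 2 T$)
$\left(-6 + Y{\left(o{\left(4,5 \right)} \right)}\right) 7 = \left(-6 - \left(5 - \left(2 + 3 \sqrt{2}\right)^{2} + 2 \left(2 + 3 \sqrt{2}\right)\right)\right) 7 = \left(-6 - \left(9 - \left(2 + 3 \sqrt{2}\right)^{2} + 6 \sqrt{2}\right)\right) 7 = \left(-15 + \left(2 + 3 \sqrt{2}\right)^{2} - 6 \sqrt{2}\right) 7 = -105 - 42 \sqrt{2} + 7 \left(2 + 3 \sqrt{2}\right)^{2}$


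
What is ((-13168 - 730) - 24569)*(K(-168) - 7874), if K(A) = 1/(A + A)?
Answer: 101770795555/336 ≈ 3.0289e+8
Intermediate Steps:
K(A) = 1/(2*A)
((-13168 - 730) - 24569)*(K(-168) - 7874) = ((-13168 - 730) - 24569)*((½)/(-168) - 7874) = (-13898 - 24569)*((½)*(-1/168) - 7874) = -38467*(-1/336 - 7874) = -38467*(-2645665/336) = 101770795555/336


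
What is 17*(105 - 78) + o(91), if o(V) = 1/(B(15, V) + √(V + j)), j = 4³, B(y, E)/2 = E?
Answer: 15132953/32969 - √155/32969 ≈ 459.01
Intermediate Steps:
B(y, E) = 2*E
j = 64
o(V) = 1/(√(64 + V) + 2*V) (o(V) = 1/(2*V + √(V + 64)) = 1/(2*V + √(64 + V)) = 1/(√(64 + V) + 2*V))
17*(105 - 78) + o(91) = 17*(105 - 78) + 1/(√(64 + 91) + 2*91) = 17*27 + 1/(√155 + 182) = 459 + 1/(182 + √155)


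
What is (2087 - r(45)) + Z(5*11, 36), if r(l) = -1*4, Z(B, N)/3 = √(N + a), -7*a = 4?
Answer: 2091 + 6*√434/7 ≈ 2108.9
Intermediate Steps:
a = -4/7 (a = -⅐*4 = -4/7 ≈ -0.57143)
Z(B, N) = 3*√(-4/7 + N) (Z(B, N) = 3*√(N - 4/7) = 3*√(-4/7 + N))
r(l) = -4
(2087 - r(45)) + Z(5*11, 36) = (2087 - 1*(-4)) + 3*√(-28 + 49*36)/7 = (2087 + 4) + 3*√(-28 + 1764)/7 = 2091 + 3*√1736/7 = 2091 + 3*(2*√434)/7 = 2091 + 6*√434/7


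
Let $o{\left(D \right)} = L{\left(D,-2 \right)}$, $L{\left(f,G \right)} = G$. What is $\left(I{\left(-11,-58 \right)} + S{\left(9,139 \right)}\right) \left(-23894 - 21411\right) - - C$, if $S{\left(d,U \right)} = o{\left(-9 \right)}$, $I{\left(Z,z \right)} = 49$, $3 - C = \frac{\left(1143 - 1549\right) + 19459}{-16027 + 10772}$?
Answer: $- \frac{11189620607}{5255} \approx -2.1293 \cdot 10^{6}$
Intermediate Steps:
$C = \frac{34818}{5255}$ ($C = 3 - \frac{\left(1143 - 1549\right) + 19459}{-16027 + 10772} = 3 - \frac{\left(1143 - 1549\right) + 19459}{-5255} = 3 - \left(-406 + 19459\right) \left(- \frac{1}{5255}\right) = 3 - 19053 \left(- \frac{1}{5255}\right) = 3 - - \frac{19053}{5255} = 3 + \frac{19053}{5255} = \frac{34818}{5255} \approx 6.6257$)
$o{\left(D \right)} = -2$
$S{\left(d,U \right)} = -2$
$\left(I{\left(-11,-58 \right)} + S{\left(9,139 \right)}\right) \left(-23894 - 21411\right) - - C = \left(49 - 2\right) \left(-23894 - 21411\right) - \left(-1\right) \frac{34818}{5255} = 47 \left(-45305\right) - - \frac{34818}{5255} = -2129335 + \frac{34818}{5255} = - \frac{11189620607}{5255}$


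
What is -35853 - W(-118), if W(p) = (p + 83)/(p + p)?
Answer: -8461343/236 ≈ -35853.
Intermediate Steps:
W(p) = (83 + p)/(2*p) (W(p) = (83 + p)/((2*p)) = (83 + p)*(1/(2*p)) = (83 + p)/(2*p))
-35853 - W(-118) = -35853 - (83 - 118)/(2*(-118)) = -35853 - (-1)*(-35)/(2*118) = -35853 - 1*35/236 = -35853 - 35/236 = -8461343/236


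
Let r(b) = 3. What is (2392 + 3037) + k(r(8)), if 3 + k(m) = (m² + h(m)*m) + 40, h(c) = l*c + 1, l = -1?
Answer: 5469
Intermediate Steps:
h(c) = 1 - c (h(c) = -c + 1 = 1 - c)
k(m) = 37 + m² + m*(1 - m) (k(m) = -3 + ((m² + (1 - m)*m) + 40) = -3 + ((m² + m*(1 - m)) + 40) = -3 + (40 + m² + m*(1 - m)) = 37 + m² + m*(1 - m))
(2392 + 3037) + k(r(8)) = (2392 + 3037) + (37 + 3) = 5429 + 40 = 5469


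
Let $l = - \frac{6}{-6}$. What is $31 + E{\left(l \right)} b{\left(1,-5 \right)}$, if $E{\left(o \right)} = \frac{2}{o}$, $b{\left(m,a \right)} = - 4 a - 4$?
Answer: $63$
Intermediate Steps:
$l = 1$ ($l = \left(-6\right) \left(- \frac{1}{6}\right) = 1$)
$b{\left(m,a \right)} = -4 - 4 a$
$31 + E{\left(l \right)} b{\left(1,-5 \right)} = 31 + \frac{2}{1} \left(-4 - -20\right) = 31 + 2 \cdot 1 \left(-4 + 20\right) = 31 + 2 \cdot 16 = 31 + 32 = 63$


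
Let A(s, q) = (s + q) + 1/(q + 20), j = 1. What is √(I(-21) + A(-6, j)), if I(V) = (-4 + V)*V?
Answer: √229341/21 ≈ 22.805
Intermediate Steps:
I(V) = V*(-4 + V)
A(s, q) = q + s + 1/(20 + q) (A(s, q) = (q + s) + 1/(20 + q) = q + s + 1/(20 + q))
√(I(-21) + A(-6, j)) = √(-21*(-4 - 21) + (1 + 1² + 20*1 + 20*(-6) + 1*(-6))/(20 + 1)) = √(-21*(-25) + (1 + 1 + 20 - 120 - 6)/21) = √(525 + (1/21)*(-104)) = √(525 - 104/21) = √(10921/21) = √229341/21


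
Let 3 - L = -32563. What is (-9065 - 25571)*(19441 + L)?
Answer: -1801314452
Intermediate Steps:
L = 32566 (L = 3 - 1*(-32563) = 3 + 32563 = 32566)
(-9065 - 25571)*(19441 + L) = (-9065 - 25571)*(19441 + 32566) = -34636*52007 = -1801314452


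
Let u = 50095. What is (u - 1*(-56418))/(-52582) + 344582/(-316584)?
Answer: -12959780579/4161654972 ≈ -3.1141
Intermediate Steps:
(u - 1*(-56418))/(-52582) + 344582/(-316584) = (50095 - 1*(-56418))/(-52582) + 344582/(-316584) = (50095 + 56418)*(-1/52582) + 344582*(-1/316584) = 106513*(-1/52582) - 172291/158292 = -106513/52582 - 172291/158292 = -12959780579/4161654972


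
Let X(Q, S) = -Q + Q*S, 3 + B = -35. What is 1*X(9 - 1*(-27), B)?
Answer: -1404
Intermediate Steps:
B = -38 (B = -3 - 35 = -38)
1*X(9 - 1*(-27), B) = 1*((9 - 1*(-27))*(-1 - 38)) = 1*((9 + 27)*(-39)) = 1*(36*(-39)) = 1*(-1404) = -1404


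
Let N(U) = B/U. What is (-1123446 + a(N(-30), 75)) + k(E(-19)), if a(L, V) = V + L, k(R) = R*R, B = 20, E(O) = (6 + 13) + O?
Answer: -3370115/3 ≈ -1.1234e+6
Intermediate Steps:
E(O) = 19 + O
k(R) = R**2
N(U) = 20/U
a(L, V) = L + V
(-1123446 + a(N(-30), 75)) + k(E(-19)) = (-1123446 + (20/(-30) + 75)) + (19 - 19)**2 = (-1123446 + (20*(-1/30) + 75)) + 0**2 = (-1123446 + (-2/3 + 75)) + 0 = (-1123446 + 223/3) + 0 = -3370115/3 + 0 = -3370115/3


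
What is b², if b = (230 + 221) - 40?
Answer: 168921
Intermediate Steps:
b = 411 (b = 451 - 40 = 411)
b² = 411² = 168921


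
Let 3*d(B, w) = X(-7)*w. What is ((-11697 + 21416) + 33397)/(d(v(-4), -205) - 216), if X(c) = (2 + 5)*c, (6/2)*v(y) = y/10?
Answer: 129348/9397 ≈ 13.765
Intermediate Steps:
v(y) = y/30 (v(y) = (y/10)/3 = y/30)
X(c) = 7*c
d(B, w) = -49*w/3 (d(B, w) = ((7*(-7))*w)/3 = (-49*w)/3 = -49*w/3)
((-11697 + 21416) + 33397)/(d(v(-4), -205) - 216) = ((-11697 + 21416) + 33397)/(-49/3*(-205) - 216) = (9719 + 33397)/(10045/3 - 216) = 43116/(9397/3) = 43116*(3/9397) = 129348/9397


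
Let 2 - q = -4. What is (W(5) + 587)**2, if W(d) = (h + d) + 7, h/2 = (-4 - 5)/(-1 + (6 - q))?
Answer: 380689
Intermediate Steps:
q = 6 (q = 2 - 1*(-4) = 2 + 4 = 6)
h = 18 (h = 2*((-4 - 5)/(-1 + (6 - 1*6))) = 2*(-9/(-1 + (6 - 6))) = 2*(-9/(-1 + 0)) = 2*(-9/(-1)) = 2*(-9*(-1)) = 2*9 = 18)
W(d) = 25 + d (W(d) = (18 + d) + 7 = 25 + d)
(W(5) + 587)**2 = ((25 + 5) + 587)**2 = (30 + 587)**2 = 617**2 = 380689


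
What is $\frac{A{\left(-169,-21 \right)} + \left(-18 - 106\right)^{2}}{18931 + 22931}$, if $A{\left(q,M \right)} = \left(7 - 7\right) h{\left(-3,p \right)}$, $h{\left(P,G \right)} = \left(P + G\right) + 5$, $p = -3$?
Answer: $\frac{7688}{20931} \approx 0.3673$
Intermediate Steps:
$h{\left(P,G \right)} = 5 + G + P$ ($h{\left(P,G \right)} = \left(G + P\right) + 5 = 5 + G + P$)
$A{\left(q,M \right)} = 0$ ($A{\left(q,M \right)} = \left(7 - 7\right) \left(5 - 3 - 3\right) = 0 \left(-1\right) = 0$)
$\frac{A{\left(-169,-21 \right)} + \left(-18 - 106\right)^{2}}{18931 + 22931} = \frac{0 + \left(-18 - 106\right)^{2}}{18931 + 22931} = \frac{0 + \left(-124\right)^{2}}{41862} = \left(0 + 15376\right) \frac{1}{41862} = 15376 \cdot \frac{1}{41862} = \frac{7688}{20931}$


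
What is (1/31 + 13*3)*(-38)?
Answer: -45980/31 ≈ -1483.2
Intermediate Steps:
(1/31 + 13*3)*(-38) = (1/31 + 39)*(-38) = (1210/31)*(-38) = -45980/31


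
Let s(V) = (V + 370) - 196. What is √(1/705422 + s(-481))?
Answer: I*√152769400106366/705422 ≈ 17.521*I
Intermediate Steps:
s(V) = 174 + V (s(V) = (370 + V) - 196 = 174 + V)
√(1/705422 + s(-481)) = √(1/705422 + (174 - 481)) = √(1/705422 - 307) = √(-216564553/705422) = I*√152769400106366/705422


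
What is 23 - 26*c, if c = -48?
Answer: 1271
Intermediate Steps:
23 - 26*c = 23 - 26*(-48) = 23 + 1248 = 1271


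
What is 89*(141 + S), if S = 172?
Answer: 27857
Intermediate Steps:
89*(141 + S) = 89*(141 + 172) = 89*313 = 27857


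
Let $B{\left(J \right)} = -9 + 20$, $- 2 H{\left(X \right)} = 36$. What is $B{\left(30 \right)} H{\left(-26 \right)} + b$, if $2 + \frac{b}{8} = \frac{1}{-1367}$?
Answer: $- \frac{292546}{1367} \approx -214.01$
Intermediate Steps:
$H{\left(X \right)} = -18$ ($H{\left(X \right)} = \left(- \frac{1}{2}\right) 36 = -18$)
$b = - \frac{21880}{1367}$ ($b = -16 + \frac{8}{-1367} = -16 + 8 \left(- \frac{1}{1367}\right) = -16 - \frac{8}{1367} = - \frac{21880}{1367} \approx -16.006$)
$B{\left(J \right)} = 11$
$B{\left(30 \right)} H{\left(-26 \right)} + b = 11 \left(-18\right) - \frac{21880}{1367} = -198 - \frac{21880}{1367} = - \frac{292546}{1367}$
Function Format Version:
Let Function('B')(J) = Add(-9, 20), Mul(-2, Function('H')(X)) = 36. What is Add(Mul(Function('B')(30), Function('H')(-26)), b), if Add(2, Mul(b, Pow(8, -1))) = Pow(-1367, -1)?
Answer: Rational(-292546, 1367) ≈ -214.01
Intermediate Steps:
Function('H')(X) = -18 (Function('H')(X) = Mul(Rational(-1, 2), 36) = -18)
b = Rational(-21880, 1367) (b = Add(-16, Mul(8, Pow(-1367, -1))) = Add(-16, Mul(8, Rational(-1, 1367))) = Add(-16, Rational(-8, 1367)) = Rational(-21880, 1367) ≈ -16.006)
Function('B')(J) = 11
Add(Mul(Function('B')(30), Function('H')(-26)), b) = Add(Mul(11, -18), Rational(-21880, 1367)) = Add(-198, Rational(-21880, 1367)) = Rational(-292546, 1367)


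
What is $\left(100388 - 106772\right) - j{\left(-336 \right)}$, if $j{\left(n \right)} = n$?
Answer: $-6048$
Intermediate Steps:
$\left(100388 - 106772\right) - j{\left(-336 \right)} = \left(100388 - 106772\right) - -336 = \left(100388 - 106772\right) + 336 = -6384 + 336 = -6048$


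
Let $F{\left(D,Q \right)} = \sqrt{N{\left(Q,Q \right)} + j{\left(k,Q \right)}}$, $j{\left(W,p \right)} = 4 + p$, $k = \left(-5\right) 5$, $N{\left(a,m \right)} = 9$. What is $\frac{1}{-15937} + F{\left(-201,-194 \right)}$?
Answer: $- \frac{1}{15937} + i \sqrt{181} \approx -6.2747 \cdot 10^{-5} + 13.454 i$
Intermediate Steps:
$k = -25$
$F{\left(D,Q \right)} = \sqrt{13 + Q}$ ($F{\left(D,Q \right)} = \sqrt{9 + \left(4 + Q\right)} = \sqrt{13 + Q}$)
$\frac{1}{-15937} + F{\left(-201,-194 \right)} = \frac{1}{-15937} + \sqrt{13 - 194} = - \frac{1}{15937} + \sqrt{-181} = - \frac{1}{15937} + i \sqrt{181}$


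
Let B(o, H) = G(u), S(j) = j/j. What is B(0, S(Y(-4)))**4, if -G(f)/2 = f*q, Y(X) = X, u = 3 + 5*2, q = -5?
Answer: 285610000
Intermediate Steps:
u = 13 (u = 3 + 10 = 13)
S(j) = 1
G(f) = 10*f (G(f) = -2*f*(-5) = -(-10)*f = 10*f)
B(o, H) = 130 (B(o, H) = 10*13 = 130)
B(0, S(Y(-4)))**4 = 130**4 = 285610000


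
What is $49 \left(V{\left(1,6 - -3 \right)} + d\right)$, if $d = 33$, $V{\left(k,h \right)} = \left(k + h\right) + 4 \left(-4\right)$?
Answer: $1323$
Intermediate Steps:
$V{\left(k,h \right)} = -16 + h + k$ ($V{\left(k,h \right)} = \left(h + k\right) - 16 = -16 + h + k$)
$49 \left(V{\left(1,6 - -3 \right)} + d\right) = 49 \left(\left(-16 + \left(6 - -3\right) + 1\right) + 33\right) = 49 \left(\left(-16 + \left(6 + 3\right) + 1\right) + 33\right) = 49 \left(\left(-16 + 9 + 1\right) + 33\right) = 49 \left(-6 + 33\right) = 49 \cdot 27 = 1323$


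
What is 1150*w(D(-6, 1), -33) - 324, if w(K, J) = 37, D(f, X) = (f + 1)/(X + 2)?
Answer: 42226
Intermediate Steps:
D(f, X) = (1 + f)/(2 + X)
1150*w(D(-6, 1), -33) - 324 = 1150*37 - 324 = 42550 - 324 = 42226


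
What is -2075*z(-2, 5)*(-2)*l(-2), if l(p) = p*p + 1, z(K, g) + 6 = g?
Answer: -20750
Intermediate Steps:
z(K, g) = -6 + g
l(p) = 1 + p² (l(p) = p² + 1 = 1 + p²)
-2075*z(-2, 5)*(-2)*l(-2) = -2075*(-6 + 5)*(-2)*(1 + (-2)²) = -2075*(-1*(-2))*(1 + 4) = -4150*5 = -2075*10 = -20750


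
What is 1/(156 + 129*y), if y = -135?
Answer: -1/17259 ≈ -5.7941e-5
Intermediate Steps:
1/(156 + 129*y) = 1/(156 + 129*(-135)) = 1/(156 - 17415) = 1/(-17259) = -1/17259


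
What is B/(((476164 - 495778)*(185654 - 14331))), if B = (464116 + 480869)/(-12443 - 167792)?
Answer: 62999/40376597023378 ≈ 1.5603e-9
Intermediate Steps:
B = -188997/36047 (B = 944985/(-180235) = 944985*(-1/180235) = -188997/36047 ≈ -5.2431)
B/(((476164 - 495778)*(185654 - 14331))) = -188997*1/((185654 - 14331)*(476164 - 495778))/36047 = -188997/(36047*((-19614*171323))) = -188997/36047/(-3360329322) = -188997/36047*(-1/3360329322) = 62999/40376597023378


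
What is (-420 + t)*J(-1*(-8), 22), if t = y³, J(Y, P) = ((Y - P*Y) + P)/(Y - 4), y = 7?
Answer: 5621/2 ≈ 2810.5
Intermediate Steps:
J(Y, P) = (P + Y - P*Y)/(-4 + Y) (J(Y, P) = ((Y - P*Y) + P)/(-4 + Y) = (P + Y - P*Y)/(-4 + Y))
t = 343 (t = 7³ = 343)
(-420 + t)*J(-1*(-8), 22) = (-420 + 343)*((22 - 1*(-8) - 1*22*(-1*(-8)))/(-4 - 1*(-8))) = -77*(22 + 8 - 1*22*8)/(-4 + 8) = -77*(22 + 8 - 176)/4 = -77*(-146)/4 = -77*(-73/2) = 5621/2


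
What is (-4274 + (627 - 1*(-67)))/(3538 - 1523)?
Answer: -716/403 ≈ -1.7767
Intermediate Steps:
(-4274 + (627 - 1*(-67)))/(3538 - 1523) = (-4274 + (627 + 67))/2015 = (-4274 + 694)*(1/2015) = -3580*1/2015 = -716/403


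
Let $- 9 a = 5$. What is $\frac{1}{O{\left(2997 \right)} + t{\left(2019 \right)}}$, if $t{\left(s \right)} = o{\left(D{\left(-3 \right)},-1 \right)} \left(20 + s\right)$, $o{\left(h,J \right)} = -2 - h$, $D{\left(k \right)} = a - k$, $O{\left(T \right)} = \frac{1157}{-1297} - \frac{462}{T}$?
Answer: $- \frac{1295703}{11743304101} \approx -0.00011034$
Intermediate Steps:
$a = - \frac{5}{9}$ ($a = \left(- \frac{1}{9}\right) 5 = - \frac{5}{9} \approx -0.55556$)
$O{\left(T \right)} = - \frac{1157}{1297} - \frac{462}{T}$ ($O{\left(T \right)} = 1157 \left(- \frac{1}{1297}\right) - \frac{462}{T} = - \frac{1157}{1297} - \frac{462}{T}$)
$D{\left(k \right)} = - \frac{5}{9} - k$
$t{\left(s \right)} = - \frac{800}{9} - \frac{40 s}{9}$ ($t{\left(s \right)} = \left(-2 - \left(- \frac{5}{9} - -3\right)\right) \left(20 + s\right) = \left(-2 - \left(- \frac{5}{9} + 3\right)\right) \left(20 + s\right) = \left(-2 - \frac{22}{9}\right) \left(20 + s\right) = - \frac{40 \left(20 + s\right)}{9} = - \frac{800}{9} - \frac{40 s}{9}$)
$\frac{1}{O{\left(2997 \right)} + t{\left(2019 \right)}} = \frac{1}{\left(- \frac{1157}{1297} - \frac{462}{2997}\right) - \frac{81560}{9}} = \frac{1}{\left(- \frac{1157}{1297} - \frac{154}{999}\right) - \frac{81560}{9}} = \frac{1}{- \frac{1355581}{1295703} - \frac{81560}{9}} = \frac{1}{- \frac{11743304101}{1295703}} = - \frac{1295703}{11743304101}$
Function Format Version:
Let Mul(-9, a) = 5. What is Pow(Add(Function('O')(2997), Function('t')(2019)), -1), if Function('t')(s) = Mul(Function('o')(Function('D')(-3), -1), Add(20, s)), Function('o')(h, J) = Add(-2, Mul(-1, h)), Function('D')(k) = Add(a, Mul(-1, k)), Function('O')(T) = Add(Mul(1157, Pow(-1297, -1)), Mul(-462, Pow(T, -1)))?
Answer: Rational(-1295703, 11743304101) ≈ -0.00011034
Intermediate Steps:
a = Rational(-5, 9) (a = Mul(Rational(-1, 9), 5) = Rational(-5, 9) ≈ -0.55556)
Function('O')(T) = Add(Rational(-1157, 1297), Mul(-462, Pow(T, -1))) (Function('O')(T) = Add(Mul(1157, Rational(-1, 1297)), Mul(-462, Pow(T, -1))) = Add(Rational(-1157, 1297), Mul(-462, Pow(T, -1))))
Function('D')(k) = Add(Rational(-5, 9), Mul(-1, k))
Function('t')(s) = Add(Rational(-800, 9), Mul(Rational(-40, 9), s)) (Function('t')(s) = Mul(Add(-2, Mul(-1, Add(Rational(-5, 9), Mul(-1, -3)))), Add(20, s)) = Mul(Add(-2, Mul(-1, Add(Rational(-5, 9), 3))), Add(20, s)) = Mul(Add(-2, Mul(-1, Rational(22, 9))), Add(20, s)) = Mul(Add(-2, Rational(-22, 9)), Add(20, s)) = Mul(Rational(-40, 9), Add(20, s)) = Add(Rational(-800, 9), Mul(Rational(-40, 9), s)))
Pow(Add(Function('O')(2997), Function('t')(2019)), -1) = Pow(Add(Add(Rational(-1157, 1297), Mul(-462, Pow(2997, -1))), Add(Rational(-800, 9), Mul(Rational(-40, 9), 2019))), -1) = Pow(Add(Add(Rational(-1157, 1297), Mul(-462, Rational(1, 2997))), Add(Rational(-800, 9), Rational(-26920, 3))), -1) = Pow(Add(Add(Rational(-1157, 1297), Rational(-154, 999)), Rational(-81560, 9)), -1) = Pow(Add(Rational(-1355581, 1295703), Rational(-81560, 9)), -1) = Pow(Rational(-11743304101, 1295703), -1) = Rational(-1295703, 11743304101)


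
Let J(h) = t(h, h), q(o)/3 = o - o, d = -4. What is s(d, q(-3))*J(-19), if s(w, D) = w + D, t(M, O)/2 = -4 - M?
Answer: -120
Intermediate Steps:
t(M, O) = -8 - 2*M (t(M, O) = 2*(-4 - M) = -8 - 2*M)
q(o) = 0 (q(o) = 3*(o - o) = 3*0 = 0)
J(h) = -8 - 2*h
s(w, D) = D + w
s(d, q(-3))*J(-19) = (0 - 4)*(-8 - 2*(-19)) = -4*(-8 + 38) = -4*30 = -120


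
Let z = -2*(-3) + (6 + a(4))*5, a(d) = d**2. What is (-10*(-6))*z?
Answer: 6960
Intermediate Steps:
z = 116 (z = -2*(-3) + (6 + 4**2)*5 = 6 + (6 + 16)*5 = 6 + 22*5 = 6 + 110 = 116)
(-10*(-6))*z = -10*(-6)*116 = 60*116 = 6960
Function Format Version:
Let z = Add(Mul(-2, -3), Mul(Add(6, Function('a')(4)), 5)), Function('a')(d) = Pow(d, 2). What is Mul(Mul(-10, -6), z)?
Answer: 6960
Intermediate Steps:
z = 116 (z = Add(Mul(-2, -3), Mul(Add(6, Pow(4, 2)), 5)) = Add(6, Mul(Add(6, 16), 5)) = Add(6, Mul(22, 5)) = Add(6, 110) = 116)
Mul(Mul(-10, -6), z) = Mul(Mul(-10, -6), 116) = Mul(60, 116) = 6960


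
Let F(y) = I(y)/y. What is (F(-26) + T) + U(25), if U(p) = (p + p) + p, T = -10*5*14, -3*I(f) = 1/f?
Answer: -1267501/2028 ≈ -625.00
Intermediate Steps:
I(f) = -1/(3*f)
T = -700 (T = -50*14 = -700)
U(p) = 3*p (U(p) = 2*p + p = 3*p)
F(y) = -1/(3*y²) (F(y) = (-1/(3*y))/y = -1/(3*y²))
(F(-26) + T) + U(25) = (-⅓/(-26)² - 700) + 3*25 = (-⅓*1/676 - 700) + 75 = (-1/2028 - 700) + 75 = -1419601/2028 + 75 = -1267501/2028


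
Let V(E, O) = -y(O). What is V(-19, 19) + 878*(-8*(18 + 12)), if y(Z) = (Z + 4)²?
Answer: -211249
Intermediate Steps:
y(Z) = (4 + Z)²
V(E, O) = -(4 + O)²
V(-19, 19) + 878*(-8*(18 + 12)) = -(4 + 19)² + 878*(-8*(18 + 12)) = -1*23² + 878*(-8*30) = -1*529 + 878*(-240) = -529 - 210720 = -211249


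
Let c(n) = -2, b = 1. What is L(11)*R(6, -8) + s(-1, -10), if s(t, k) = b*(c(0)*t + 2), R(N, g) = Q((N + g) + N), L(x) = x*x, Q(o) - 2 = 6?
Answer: 972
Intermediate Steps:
Q(o) = 8 (Q(o) = 2 + 6 = 8)
L(x) = x²
R(N, g) = 8
s(t, k) = 2 - 2*t (s(t, k) = 1*(-2*t + 2) = 1*(2 - 2*t) = 2 - 2*t)
L(11)*R(6, -8) + s(-1, -10) = 11²*8 + (2 - 2*(-1)) = 121*8 + (2 + 2) = 968 + 4 = 972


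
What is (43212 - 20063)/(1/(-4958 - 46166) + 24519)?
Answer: 169067068/179072765 ≈ 0.94413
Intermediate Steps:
(43212 - 20063)/(1/(-4958 - 46166) + 24519) = 23149/(1/(-51124) + 24519) = 23149/(-1/51124 + 24519) = 23149/(1253509355/51124) = 23149*(51124/1253509355) = 169067068/179072765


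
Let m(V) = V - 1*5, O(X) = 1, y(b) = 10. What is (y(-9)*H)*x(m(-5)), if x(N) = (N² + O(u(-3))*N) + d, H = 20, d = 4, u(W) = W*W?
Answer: 18800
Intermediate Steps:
u(W) = W²
m(V) = -5 + V (m(V) = V - 5 = -5 + V)
x(N) = 4 + N + N² (x(N) = (N² + 1*N) + 4 = (N² + N) + 4 = (N + N²) + 4 = 4 + N + N²)
(y(-9)*H)*x(m(-5)) = (10*20)*(4 + (-5 - 5) + (-5 - 5)²) = 200*(4 - 10 + (-10)²) = 200*(4 - 10 + 100) = 200*94 = 18800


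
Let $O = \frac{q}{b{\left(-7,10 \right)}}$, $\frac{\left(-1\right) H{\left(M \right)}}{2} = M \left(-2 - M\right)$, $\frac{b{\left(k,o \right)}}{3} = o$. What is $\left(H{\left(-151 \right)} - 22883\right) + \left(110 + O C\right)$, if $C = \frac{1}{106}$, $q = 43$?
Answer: $\frac{70675543}{3180} \approx 22225.0$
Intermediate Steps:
$b{\left(k,o \right)} = 3 o$
$C = \frac{1}{106} \approx 0.009434$
$H{\left(M \right)} = - 2 M \left(-2 - M\right)$
$O = \frac{43}{30}$ ($O = \frac{43}{3 \cdot 10} = \frac{43}{30} \approx 1.4333$)
$\left(H{\left(-151 \right)} - 22883\right) + \left(110 + O C\right) = \left(2 \left(-151\right) \left(2 - 151\right) - 22883\right) + \left(110 + \frac{43}{30} \cdot \frac{1}{106}\right) = \left(2 \left(-151\right) \left(-149\right) - 22883\right) + \left(110 + \frac{43}{3180}\right) = \left(44998 - 22883\right) + \frac{349843}{3180} = 22115 + \frac{349843}{3180} = \frac{70675543}{3180}$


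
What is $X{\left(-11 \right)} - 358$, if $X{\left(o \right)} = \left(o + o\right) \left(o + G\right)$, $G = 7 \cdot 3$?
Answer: $-578$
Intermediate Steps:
$G = 21$
$X{\left(o \right)} = 2 o \left(21 + o\right)$ ($X{\left(o \right)} = \left(o + o\right) \left(o + 21\right) = 2 o \left(21 + o\right)$)
$X{\left(-11 \right)} - 358 = 2 \left(-11\right) \left(21 - 11\right) - 358 = 2 \left(-11\right) 10 - 358 = -220 - 358 = -578$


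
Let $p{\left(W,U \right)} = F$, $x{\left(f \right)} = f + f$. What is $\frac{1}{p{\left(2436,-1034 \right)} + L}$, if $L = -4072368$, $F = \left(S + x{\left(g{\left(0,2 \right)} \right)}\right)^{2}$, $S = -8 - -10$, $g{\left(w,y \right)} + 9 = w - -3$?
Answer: $- \frac{1}{4072268} \approx -2.4556 \cdot 10^{-7}$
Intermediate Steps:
$g{\left(w,y \right)} = -6 + w$ ($g{\left(w,y \right)} = -9 + \left(w - -3\right) = -9 + \left(w + 3\right) = -9 + \left(3 + w\right) = -6 + w$)
$x{\left(f \right)} = 2 f$
$S = 2$ ($S = -8 + 10 = 2$)
$F = 100$ ($F = \left(2 + 2 \left(-6 + 0\right)\right)^{2} = \left(2 + 2 \left(-6\right)\right)^{2} = \left(2 - 12\right)^{2} = \left(-10\right)^{2} = 100$)
$p{\left(W,U \right)} = 100$
$\frac{1}{p{\left(2436,-1034 \right)} + L} = \frac{1}{100 - 4072368} = \frac{1}{-4072268} = - \frac{1}{4072268}$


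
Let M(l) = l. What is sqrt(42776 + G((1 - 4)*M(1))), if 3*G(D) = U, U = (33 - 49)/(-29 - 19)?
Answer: sqrt(384985)/3 ≈ 206.82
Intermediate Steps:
U = 1/3 (U = -16/(-48) = -16*(-1/48) = 1/3 ≈ 0.33333)
G(D) = 1/9 (G(D) = (1/3)*(1/3) = 1/9)
sqrt(42776 + G((1 - 4)*M(1))) = sqrt(42776 + 1/9) = sqrt(384985/9) = sqrt(384985)/3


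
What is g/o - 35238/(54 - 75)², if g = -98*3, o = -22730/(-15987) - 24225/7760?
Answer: 82410069086/885781155 ≈ 93.037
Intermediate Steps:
o = -42180055/24811824 (o = -22730*(-1/15987) - 24225*1/7760 = 22730/15987 - 4845/1552 = -42180055/24811824 ≈ -1.7000)
g = -294
g/o - 35238/(54 - 75)² = -294/(-42180055/24811824) - 35238/(54 - 75)² = -294*(-24811824/42180055) - 35238/((-21)²) = 7294676256/42180055 - 35238/441 = 7294676256/42180055 - 35238*1/441 = 7294676256/42180055 - 1678/21 = 82410069086/885781155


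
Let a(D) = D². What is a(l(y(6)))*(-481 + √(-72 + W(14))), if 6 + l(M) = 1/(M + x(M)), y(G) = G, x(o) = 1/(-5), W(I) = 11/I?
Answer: -13737841/841 + 28561*I*√13958/11774 ≈ -16335.0 + 286.59*I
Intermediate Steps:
x(o) = -⅕
l(M) = -6 + 1/(-⅕ + M) (l(M) = -6 + 1/(M - ⅕) = -6 + 1/(-⅕ + M))
a(l(y(6)))*(-481 + √(-72 + W(14))) = ((11 - 30*6)/(-1 + 5*6))²*(-481 + √(-72 + 11/14)) = ((11 - 180)/(-1 + 30))²*(-481 + √(-72 + 11*(1/14))) = (-169/29)²*(-481 + √(-72 + 11/14)) = ((1/29)*(-169))²*(-481 + √(-997/14)) = (-169/29)²*(-481 + I*√13958/14) = 28561*(-481 + I*√13958/14)/841 = -13737841/841 + 28561*I*√13958/11774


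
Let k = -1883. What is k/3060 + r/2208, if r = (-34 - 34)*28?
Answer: -103999/70380 ≈ -1.4777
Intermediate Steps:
r = -1904 (r = -68*28 = -1904)
k/3060 + r/2208 = -1883/3060 - 1904/2208 = -1883*1/3060 - 1904*1/2208 = -1883/3060 - 119/138 = -103999/70380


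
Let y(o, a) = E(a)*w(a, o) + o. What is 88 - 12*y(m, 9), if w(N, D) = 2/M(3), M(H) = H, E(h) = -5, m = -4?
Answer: 176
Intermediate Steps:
w(N, D) = ⅔ (w(N, D) = 2/3 = 2*(⅓) = ⅔)
y(o, a) = -10/3 + o (y(o, a) = -5*⅔ + o = -10/3 + o)
88 - 12*y(m, 9) = 88 - 12*(-10/3 - 4) = 88 - 12*(-22/3) = 88 + 88 = 176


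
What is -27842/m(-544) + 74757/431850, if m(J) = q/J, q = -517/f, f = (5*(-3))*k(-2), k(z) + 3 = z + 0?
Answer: -163520507836877/74422150 ≈ -2.1972e+6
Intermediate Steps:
k(z) = -3 + z (k(z) = -3 + (z + 0) = -3 + z)
f = 75 (f = (5*(-3))*(-3 - 2) = -15*(-5) = 75)
q = -517/75 ≈ -6.8933
m(J) = -517/(75*J)
-27842/m(-544) + 74757/431850 = -27842/((-517/75/(-544))) + 74757/431850 = -27842/((-517/75*(-1/544))) + 74757*(1/431850) = -27842/517/40800 + 24919/143950 = -27842*40800/517 + 24919/143950 = -1135953600/517 + 24919/143950 = -163520507836877/74422150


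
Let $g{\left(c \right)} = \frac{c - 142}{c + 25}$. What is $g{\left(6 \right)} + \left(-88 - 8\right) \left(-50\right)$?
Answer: $\frac{148664}{31} \approx 4795.6$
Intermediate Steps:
$g{\left(c \right)} = \frac{-142 + c}{25 + c}$
$g{\left(6 \right)} + \left(-88 - 8\right) \left(-50\right) = \frac{-142 + 6}{25 + 6} + \left(-88 - 8\right) \left(-50\right) = \frac{1}{31} \left(-136\right) - -4800 = \frac{1}{31} \left(-136\right) + 4800 = - \frac{136}{31} + 4800 = \frac{148664}{31}$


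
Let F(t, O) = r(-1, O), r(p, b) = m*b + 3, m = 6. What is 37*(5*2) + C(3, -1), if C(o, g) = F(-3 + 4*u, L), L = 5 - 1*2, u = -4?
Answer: 391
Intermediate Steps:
L = 3 (L = 5 - 2 = 3)
r(p, b) = 3 + 6*b (r(p, b) = 6*b + 3 = 3 + 6*b)
F(t, O) = 3 + 6*O
C(o, g) = 21 (C(o, g) = 3 + 6*3 = 3 + 18 = 21)
37*(5*2) + C(3, -1) = 37*(5*2) + 21 = 37*10 + 21 = 370 + 21 = 391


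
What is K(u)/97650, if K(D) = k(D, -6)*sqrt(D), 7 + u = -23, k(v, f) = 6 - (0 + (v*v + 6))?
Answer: -2*I*sqrt(30)/217 ≈ -0.050481*I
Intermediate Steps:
k(v, f) = -v**2 (k(v, f) = 6 - (0 + (v**2 + 6)) = 6 - (0 + (6 + v**2)) = 6 - (6 + v**2) = 6 + (-6 - v**2) = -v**2)
u = -30 (u = -7 - 23 = -30)
K(D) = -D**(5/2) (K(D) = (-D**2)*sqrt(D) = -D**(5/2))
K(u)/97650 = -(-30)**(5/2)/97650 = -900*I*sqrt(30)*(1/97650) = -2*I*sqrt(30)/217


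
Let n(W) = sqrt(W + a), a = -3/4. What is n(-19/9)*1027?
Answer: 1027*I*sqrt(103)/6 ≈ 1737.2*I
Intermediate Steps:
a = -3/4 (a = -3*1/4 = -3/4 ≈ -0.75000)
n(W) = sqrt(-3/4 + W) (n(W) = sqrt(W - 3/4) = sqrt(-3/4 + W))
n(-19/9)*1027 = (sqrt(-3 + 4*(-19/9))/2)*1027 = (sqrt(-3 - 76/9)/2)*1027 = (sqrt(-103/9)/2)*1027 = ((I*sqrt(103)/3)/2)*1027 = (I*sqrt(103)/6)*1027 = 1027*I*sqrt(103)/6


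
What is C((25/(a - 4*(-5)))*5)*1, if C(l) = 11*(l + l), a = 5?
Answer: 110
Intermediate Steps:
C(l) = 22*l (C(l) = 11*(2*l) = 22*l)
C((25/(a - 4*(-5)))*5)*1 = (22*((25/(5 - 4*(-5)))*5))*1 = (22*((25/(5 + 20))*5))*1 = (22*((25/25)*5))*1 = (22*((25*(1/25))*5))*1 = (22*(1*5))*1 = (22*5)*1 = 110*1 = 110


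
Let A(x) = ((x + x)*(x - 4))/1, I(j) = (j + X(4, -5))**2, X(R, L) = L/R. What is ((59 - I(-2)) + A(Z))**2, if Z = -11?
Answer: 36663025/256 ≈ 1.4322e+5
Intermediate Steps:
I(j) = (-5/4 + j)**2 (I(j) = (j - 5/4)**2 = (-5/4 + j)**2)
A(x) = 2*x*(-4 + x) (A(x) = ((2*x)*(-4 + x))*1 = (2*x*(-4 + x))*1 = 2*x*(-4 + x))
((59 - I(-2)) + A(Z))**2 = ((59 - (-5 + 4*(-2))**2/16) + 2*(-11)*(-4 - 11))**2 = ((59 - (-5 - 8)**2/16) + 2*(-11)*(-15))**2 = ((59 - (-13)**2/16) + 330)**2 = ((59 - 169/16) + 330)**2 = (775/16 + 330)**2 = (6055/16)**2 = 36663025/256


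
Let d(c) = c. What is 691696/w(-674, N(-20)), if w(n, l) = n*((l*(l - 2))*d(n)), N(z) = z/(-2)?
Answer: 43231/2271380 ≈ 0.019033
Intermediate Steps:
N(z) = -z/2 (N(z) = z*(-½) = -z/2)
w(n, l) = l*n²*(-2 + l) (w(n, l) = n*((l*(l - 2))*n) = n*((l*(-2 + l))*n) = n*(l*n*(-2 + l)) = l*n²*(-2 + l))
691696/w(-674, N(-20)) = 691696/((-½*(-20)*(-674)²*(-2 - ½*(-20)))) = 691696/((10*454276*(-2 + 10))) = 691696/((10*454276*8)) = 691696/36342080 = 691696*(1/36342080) = 43231/2271380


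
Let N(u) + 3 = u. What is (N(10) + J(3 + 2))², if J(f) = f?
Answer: 144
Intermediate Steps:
N(u) = -3 + u
(N(10) + J(3 + 2))² = ((-3 + 10) + (3 + 2))² = (7 + 5)² = 12² = 144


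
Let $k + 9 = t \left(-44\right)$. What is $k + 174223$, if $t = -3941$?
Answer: $347618$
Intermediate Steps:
$k = 173395$ ($k = -9 - -173404 = -9 + 173404 = 173395$)
$k + 174223 = 173395 + 174223 = 347618$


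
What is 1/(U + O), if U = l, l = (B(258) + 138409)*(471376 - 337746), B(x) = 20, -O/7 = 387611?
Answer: 1/18495553993 ≈ 5.4067e-11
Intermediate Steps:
O = -2713277 (O = -7*387611 = -2713277)
l = 18498267270 (l = (20 + 138409)*(471376 - 337746) = 138429*133630 = 18498267270)
U = 18498267270
1/(U + O) = 1/(18498267270 - 2713277) = 1/18495553993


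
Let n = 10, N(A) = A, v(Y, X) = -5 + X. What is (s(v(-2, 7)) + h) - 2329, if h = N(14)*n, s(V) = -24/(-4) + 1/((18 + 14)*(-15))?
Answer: -1047841/480 ≈ -2183.0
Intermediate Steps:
s(V) = 2879/480 (s(V) = -24*(-1/4) - 1/15/32 = 6 + (1/32)*(-1/15) = 6 - 1/480 = 2879/480)
h = 140 (h = 14*10 = 140)
(s(v(-2, 7)) + h) - 2329 = (2879/480 + 140) - 2329 = 70079/480 - 2329 = -1047841/480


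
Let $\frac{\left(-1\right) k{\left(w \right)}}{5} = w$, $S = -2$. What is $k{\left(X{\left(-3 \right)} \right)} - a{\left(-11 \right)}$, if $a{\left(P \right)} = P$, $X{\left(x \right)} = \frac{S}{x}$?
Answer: $\frac{23}{3} \approx 7.6667$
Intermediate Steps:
$X{\left(x \right)} = - \frac{2}{x}$
$k{\left(w \right)} = - 5 w$
$k{\left(X{\left(-3 \right)} \right)} - a{\left(-11 \right)} = - 5 \left(- \frac{2}{-3}\right) - -11 = - 5 \left(\left(-2\right) \left(- \frac{1}{3}\right)\right) + 11 = \left(-5\right) \frac{2}{3} + 11 = - \frac{10}{3} + 11 = \frac{23}{3}$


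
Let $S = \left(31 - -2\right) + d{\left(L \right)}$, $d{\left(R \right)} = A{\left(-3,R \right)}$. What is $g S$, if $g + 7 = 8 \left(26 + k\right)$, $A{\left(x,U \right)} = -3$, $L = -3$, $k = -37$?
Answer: $-2850$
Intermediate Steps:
$d{\left(R \right)} = -3$
$g = -95$ ($g = -7 + 8 \left(26 - 37\right) = -7 + 8 \left(-11\right) = -7 - 88 = -95$)
$S = 30$ ($S = \left(31 - -2\right) - 3 = \left(31 + 2\right) - 3 = 33 - 3 = 30$)
$g S = \left(-95\right) 30 = -2850$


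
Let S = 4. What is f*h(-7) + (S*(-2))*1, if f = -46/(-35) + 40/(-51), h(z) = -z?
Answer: -1094/255 ≈ -4.2902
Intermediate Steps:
f = 946/1785 (f = -46*(-1/35) + 40*(-1/51) = 46/35 - 40/51 = 946/1785 ≈ 0.52997)
f*h(-7) + (S*(-2))*1 = 946*(-1*(-7))/1785 + (4*(-2))*1 = (946/1785)*7 - 8*1 = 946/255 - 8 = -1094/255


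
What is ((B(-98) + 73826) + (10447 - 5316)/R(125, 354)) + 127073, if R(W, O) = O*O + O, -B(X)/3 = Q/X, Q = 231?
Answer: 88367548946/439845 ≈ 2.0091e+5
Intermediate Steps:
B(X) = -693/X
R(W, O) = O + O**2 (R(W, O) = O**2 + O = O + O**2)
((B(-98) + 73826) + (10447 - 5316)/R(125, 354)) + 127073 = ((-693/(-98) + 73826) + (10447 - 5316)/((354*(1 + 354)))) + 127073 = ((-693*(-1/98) + 73826) + 5131/((354*355))) + 127073 = ((99/14 + 73826) + 5131/125670) + 127073 = (1033663/14 + 5131*(1/125670)) + 127073 = (1033663/14 + 5131/125670) + 127073 = 32475125261/439845 + 127073 = 88367548946/439845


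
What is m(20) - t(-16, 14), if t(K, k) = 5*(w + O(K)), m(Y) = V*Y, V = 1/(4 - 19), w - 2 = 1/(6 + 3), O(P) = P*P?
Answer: -11627/9 ≈ -1291.9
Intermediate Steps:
O(P) = P²
w = 19/9 (w = 2 + 1/(6 + 3) = 2 + 1/9 = 2 + ⅑ = 19/9 ≈ 2.1111)
V = -1/15 (V = 1/(-15) = -1/15 ≈ -0.066667)
m(Y) = -Y/15
t(K, k) = 95/9 + 5*K² (t(K, k) = 5*(19/9 + K²) = 95/9 + 5*K²)
m(20) - t(-16, 14) = -1/15*20 - (95/9 + 5*(-16)²) = -4/3 - (95/9 + 5*256) = -4/3 - (95/9 + 1280) = -4/3 - 1*11615/9 = -4/3 - 11615/9 = -11627/9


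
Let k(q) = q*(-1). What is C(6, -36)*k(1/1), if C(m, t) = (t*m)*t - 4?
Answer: -7772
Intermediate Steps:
C(m, t) = -4 + m*t**2 (C(m, t) = (m*t)*t - 4 = m*t**2 - 4 = -4 + m*t**2)
k(q) = -q
C(6, -36)*k(1/1) = (-4 + 6*(-36)**2)*(-1/1) = (-4 + 6*1296)*(-1*1) = (-4 + 7776)*(-1) = 7772*(-1) = -7772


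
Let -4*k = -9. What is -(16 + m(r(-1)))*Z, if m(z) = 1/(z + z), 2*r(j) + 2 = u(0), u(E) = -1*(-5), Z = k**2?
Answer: -1323/16 ≈ -82.688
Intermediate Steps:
k = 9/4 (k = -1/4*(-9) = 9/4 ≈ 2.2500)
Z = 81/16 (Z = (9/4)**2 = 81/16 ≈ 5.0625)
u(E) = 5
r(j) = 3/2 (r(j) = -1 + (1/2)*5 = -1 + 5/2 = 3/2)
m(z) = 1/(2*z)
-(16 + m(r(-1)))*Z = -(16 + 1/(2*(3/2)))*81/16 = -(16 + (1/2)*(2/3))*81/16 = -(16 + 1/3)*81/16 = -49*81/(3*16) = -1*1323/16 = -1323/16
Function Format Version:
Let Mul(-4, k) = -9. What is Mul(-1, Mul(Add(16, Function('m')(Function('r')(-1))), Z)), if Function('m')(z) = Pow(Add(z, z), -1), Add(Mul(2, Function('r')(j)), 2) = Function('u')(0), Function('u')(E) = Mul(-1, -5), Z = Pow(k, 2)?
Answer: Rational(-1323, 16) ≈ -82.688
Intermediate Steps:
k = Rational(9, 4) (k = Mul(Rational(-1, 4), -9) = Rational(9, 4) ≈ 2.2500)
Z = Rational(81, 16) (Z = Pow(Rational(9, 4), 2) = Rational(81, 16) ≈ 5.0625)
Function('u')(E) = 5
Function('r')(j) = Rational(3, 2) (Function('r')(j) = Add(-1, Mul(Rational(1, 2), 5)) = Add(-1, Rational(5, 2)) = Rational(3, 2))
Function('m')(z) = Mul(Rational(1, 2), Pow(z, -1)) (Function('m')(z) = Pow(Mul(2, z), -1) = Mul(Rational(1, 2), Pow(z, -1)))
Mul(-1, Mul(Add(16, Function('m')(Function('r')(-1))), Z)) = Mul(-1, Mul(Add(16, Mul(Rational(1, 2), Pow(Rational(3, 2), -1))), Rational(81, 16))) = Mul(-1, Mul(Add(16, Mul(Rational(1, 2), Rational(2, 3))), Rational(81, 16))) = Mul(-1, Mul(Add(16, Rational(1, 3)), Rational(81, 16))) = Mul(-1, Mul(Rational(49, 3), Rational(81, 16))) = Mul(-1, Rational(1323, 16)) = Rational(-1323, 16)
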